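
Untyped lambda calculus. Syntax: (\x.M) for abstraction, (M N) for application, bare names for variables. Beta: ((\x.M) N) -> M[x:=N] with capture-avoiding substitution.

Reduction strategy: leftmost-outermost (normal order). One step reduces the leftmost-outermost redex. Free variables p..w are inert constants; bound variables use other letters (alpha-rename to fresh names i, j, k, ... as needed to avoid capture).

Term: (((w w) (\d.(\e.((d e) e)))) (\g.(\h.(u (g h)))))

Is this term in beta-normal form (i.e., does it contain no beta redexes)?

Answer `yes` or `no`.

Answer: yes

Derivation:
Term: (((w w) (\d.(\e.((d e) e)))) (\g.(\h.(u (g h)))))
No beta redexes found.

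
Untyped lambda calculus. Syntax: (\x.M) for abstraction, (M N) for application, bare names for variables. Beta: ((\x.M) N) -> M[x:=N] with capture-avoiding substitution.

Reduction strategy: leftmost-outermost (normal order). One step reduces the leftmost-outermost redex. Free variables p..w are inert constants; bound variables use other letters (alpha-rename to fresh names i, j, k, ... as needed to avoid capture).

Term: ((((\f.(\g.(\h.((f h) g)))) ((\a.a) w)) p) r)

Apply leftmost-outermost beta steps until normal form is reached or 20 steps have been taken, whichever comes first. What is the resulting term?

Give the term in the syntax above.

Step 0: ((((\f.(\g.(\h.((f h) g)))) ((\a.a) w)) p) r)
Step 1: (((\g.(\h.((((\a.a) w) h) g))) p) r)
Step 2: ((\h.((((\a.a) w) h) p)) r)
Step 3: ((((\a.a) w) r) p)
Step 4: ((w r) p)

Answer: ((w r) p)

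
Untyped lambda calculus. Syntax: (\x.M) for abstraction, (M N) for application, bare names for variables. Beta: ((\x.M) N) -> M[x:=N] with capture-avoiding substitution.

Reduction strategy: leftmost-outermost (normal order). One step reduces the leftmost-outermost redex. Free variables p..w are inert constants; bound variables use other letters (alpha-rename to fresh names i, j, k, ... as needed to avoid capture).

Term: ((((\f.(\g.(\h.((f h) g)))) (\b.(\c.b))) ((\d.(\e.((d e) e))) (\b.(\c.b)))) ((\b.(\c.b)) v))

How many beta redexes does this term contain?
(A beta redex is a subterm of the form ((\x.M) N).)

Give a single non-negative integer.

Term: ((((\f.(\g.(\h.((f h) g)))) (\b.(\c.b))) ((\d.(\e.((d e) e))) (\b.(\c.b)))) ((\b.(\c.b)) v))
  Redex: ((\f.(\g.(\h.((f h) g)))) (\b.(\c.b)))
  Redex: ((\d.(\e.((d e) e))) (\b.(\c.b)))
  Redex: ((\b.(\c.b)) v)
Total redexes: 3

Answer: 3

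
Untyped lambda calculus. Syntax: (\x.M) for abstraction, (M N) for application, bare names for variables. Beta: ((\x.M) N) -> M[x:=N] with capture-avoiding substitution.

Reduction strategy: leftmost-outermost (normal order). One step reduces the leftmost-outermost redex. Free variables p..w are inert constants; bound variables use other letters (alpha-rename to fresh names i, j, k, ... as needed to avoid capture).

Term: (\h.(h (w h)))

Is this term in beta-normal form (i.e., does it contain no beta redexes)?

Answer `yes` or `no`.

Term: (\h.(h (w h)))
No beta redexes found.

Answer: yes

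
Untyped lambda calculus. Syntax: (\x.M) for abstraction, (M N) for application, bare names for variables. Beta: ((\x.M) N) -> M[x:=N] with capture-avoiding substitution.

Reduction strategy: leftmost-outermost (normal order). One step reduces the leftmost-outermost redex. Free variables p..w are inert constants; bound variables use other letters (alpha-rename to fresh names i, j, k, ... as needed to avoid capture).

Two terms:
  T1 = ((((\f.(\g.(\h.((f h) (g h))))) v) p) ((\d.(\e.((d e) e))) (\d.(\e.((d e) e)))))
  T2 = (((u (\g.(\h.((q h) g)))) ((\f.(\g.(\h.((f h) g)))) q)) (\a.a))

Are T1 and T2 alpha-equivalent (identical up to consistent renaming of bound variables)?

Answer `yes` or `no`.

Term 1: ((((\f.(\g.(\h.((f h) (g h))))) v) p) ((\d.(\e.((d e) e))) (\d.(\e.((d e) e)))))
Term 2: (((u (\g.(\h.((q h) g)))) ((\f.(\g.(\h.((f h) g)))) q)) (\a.a))
Alpha-equivalence: compare structure up to binder renaming.
Result: False

Answer: no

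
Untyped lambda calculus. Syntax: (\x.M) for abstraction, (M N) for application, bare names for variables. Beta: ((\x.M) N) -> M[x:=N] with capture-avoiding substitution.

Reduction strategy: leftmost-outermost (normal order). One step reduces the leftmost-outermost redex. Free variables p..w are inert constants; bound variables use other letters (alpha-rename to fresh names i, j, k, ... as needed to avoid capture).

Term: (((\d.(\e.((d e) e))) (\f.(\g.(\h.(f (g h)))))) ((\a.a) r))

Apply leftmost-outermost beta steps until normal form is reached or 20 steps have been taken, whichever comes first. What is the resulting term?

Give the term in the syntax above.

Answer: (\h.(r (r h)))

Derivation:
Step 0: (((\d.(\e.((d e) e))) (\f.(\g.(\h.(f (g h)))))) ((\a.a) r))
Step 1: ((\e.(((\f.(\g.(\h.(f (g h))))) e) e)) ((\a.a) r))
Step 2: (((\f.(\g.(\h.(f (g h))))) ((\a.a) r)) ((\a.a) r))
Step 3: ((\g.(\h.(((\a.a) r) (g h)))) ((\a.a) r))
Step 4: (\h.(((\a.a) r) (((\a.a) r) h)))
Step 5: (\h.(r (((\a.a) r) h)))
Step 6: (\h.(r (r h)))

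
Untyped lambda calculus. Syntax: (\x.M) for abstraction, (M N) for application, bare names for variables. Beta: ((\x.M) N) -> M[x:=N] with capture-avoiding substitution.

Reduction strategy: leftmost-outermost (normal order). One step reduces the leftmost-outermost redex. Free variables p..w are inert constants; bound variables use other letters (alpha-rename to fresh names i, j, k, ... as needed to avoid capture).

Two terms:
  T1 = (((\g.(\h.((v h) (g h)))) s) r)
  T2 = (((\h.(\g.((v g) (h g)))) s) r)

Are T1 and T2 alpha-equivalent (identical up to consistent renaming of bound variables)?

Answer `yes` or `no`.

Term 1: (((\g.(\h.((v h) (g h)))) s) r)
Term 2: (((\h.(\g.((v g) (h g)))) s) r)
Alpha-equivalence: compare structure up to binder renaming.
Result: True

Answer: yes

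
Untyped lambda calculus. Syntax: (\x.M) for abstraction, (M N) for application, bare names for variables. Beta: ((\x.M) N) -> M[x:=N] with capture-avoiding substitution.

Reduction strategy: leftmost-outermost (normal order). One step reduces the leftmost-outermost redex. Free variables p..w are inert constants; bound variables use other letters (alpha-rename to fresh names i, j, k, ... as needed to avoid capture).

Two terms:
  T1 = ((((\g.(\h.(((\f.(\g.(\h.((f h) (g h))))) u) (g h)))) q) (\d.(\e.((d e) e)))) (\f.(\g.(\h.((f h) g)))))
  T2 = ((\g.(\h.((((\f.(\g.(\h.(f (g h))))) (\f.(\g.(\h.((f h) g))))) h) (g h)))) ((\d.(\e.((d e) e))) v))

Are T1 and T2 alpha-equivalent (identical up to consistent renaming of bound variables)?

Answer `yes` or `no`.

Answer: no

Derivation:
Term 1: ((((\g.(\h.(((\f.(\g.(\h.((f h) (g h))))) u) (g h)))) q) (\d.(\e.((d e) e)))) (\f.(\g.(\h.((f h) g)))))
Term 2: ((\g.(\h.((((\f.(\g.(\h.(f (g h))))) (\f.(\g.(\h.((f h) g))))) h) (g h)))) ((\d.(\e.((d e) e))) v))
Alpha-equivalence: compare structure up to binder renaming.
Result: False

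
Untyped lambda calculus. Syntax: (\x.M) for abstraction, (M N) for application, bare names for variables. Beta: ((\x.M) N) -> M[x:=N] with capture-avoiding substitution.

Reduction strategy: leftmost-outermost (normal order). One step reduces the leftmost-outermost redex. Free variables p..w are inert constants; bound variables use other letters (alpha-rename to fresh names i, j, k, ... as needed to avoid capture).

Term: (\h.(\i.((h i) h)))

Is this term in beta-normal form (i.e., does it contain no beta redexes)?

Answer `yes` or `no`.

Term: (\h.(\i.((h i) h)))
No beta redexes found.

Answer: yes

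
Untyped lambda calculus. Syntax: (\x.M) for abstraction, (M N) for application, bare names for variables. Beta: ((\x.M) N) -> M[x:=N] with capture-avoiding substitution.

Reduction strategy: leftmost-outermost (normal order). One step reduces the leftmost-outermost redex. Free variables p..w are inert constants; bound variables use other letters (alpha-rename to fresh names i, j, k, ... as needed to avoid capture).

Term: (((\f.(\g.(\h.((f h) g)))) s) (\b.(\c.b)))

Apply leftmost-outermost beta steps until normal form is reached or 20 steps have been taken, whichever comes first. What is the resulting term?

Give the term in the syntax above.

Step 0: (((\f.(\g.(\h.((f h) g)))) s) (\b.(\c.b)))
Step 1: ((\g.(\h.((s h) g))) (\b.(\c.b)))
Step 2: (\h.((s h) (\b.(\c.b))))

Answer: (\h.((s h) (\b.(\c.b))))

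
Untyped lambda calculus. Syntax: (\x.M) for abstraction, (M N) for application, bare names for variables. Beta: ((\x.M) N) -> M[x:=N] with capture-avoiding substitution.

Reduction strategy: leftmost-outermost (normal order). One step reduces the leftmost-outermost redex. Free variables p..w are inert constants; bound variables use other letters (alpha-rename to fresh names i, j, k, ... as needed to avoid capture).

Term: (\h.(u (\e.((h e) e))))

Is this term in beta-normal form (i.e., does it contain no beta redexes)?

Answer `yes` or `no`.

Term: (\h.(u (\e.((h e) e))))
No beta redexes found.

Answer: yes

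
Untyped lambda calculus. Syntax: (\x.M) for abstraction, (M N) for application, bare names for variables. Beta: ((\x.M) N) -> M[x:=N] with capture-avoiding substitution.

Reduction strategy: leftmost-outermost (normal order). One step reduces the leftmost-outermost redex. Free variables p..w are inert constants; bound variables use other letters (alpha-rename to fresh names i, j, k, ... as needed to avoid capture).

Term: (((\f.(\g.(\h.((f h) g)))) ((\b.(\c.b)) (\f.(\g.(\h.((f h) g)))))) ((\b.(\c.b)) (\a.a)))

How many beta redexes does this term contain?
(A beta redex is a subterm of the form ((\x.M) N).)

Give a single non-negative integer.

Term: (((\f.(\g.(\h.((f h) g)))) ((\b.(\c.b)) (\f.(\g.(\h.((f h) g)))))) ((\b.(\c.b)) (\a.a)))
  Redex: ((\f.(\g.(\h.((f h) g)))) ((\b.(\c.b)) (\f.(\g.(\h.((f h) g))))))
  Redex: ((\b.(\c.b)) (\f.(\g.(\h.((f h) g)))))
  Redex: ((\b.(\c.b)) (\a.a))
Total redexes: 3

Answer: 3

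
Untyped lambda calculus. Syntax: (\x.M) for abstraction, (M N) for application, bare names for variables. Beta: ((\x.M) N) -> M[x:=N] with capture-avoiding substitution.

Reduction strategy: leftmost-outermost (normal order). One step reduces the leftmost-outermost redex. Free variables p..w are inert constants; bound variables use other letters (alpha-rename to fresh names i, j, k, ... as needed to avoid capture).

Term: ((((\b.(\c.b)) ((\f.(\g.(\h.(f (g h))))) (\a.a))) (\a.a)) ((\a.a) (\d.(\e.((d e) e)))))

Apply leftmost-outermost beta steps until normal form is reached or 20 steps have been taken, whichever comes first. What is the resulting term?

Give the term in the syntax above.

Step 0: ((((\b.(\c.b)) ((\f.(\g.(\h.(f (g h))))) (\a.a))) (\a.a)) ((\a.a) (\d.(\e.((d e) e)))))
Step 1: (((\c.((\f.(\g.(\h.(f (g h))))) (\a.a))) (\a.a)) ((\a.a) (\d.(\e.((d e) e)))))
Step 2: (((\f.(\g.(\h.(f (g h))))) (\a.a)) ((\a.a) (\d.(\e.((d e) e)))))
Step 3: ((\g.(\h.((\a.a) (g h)))) ((\a.a) (\d.(\e.((d e) e)))))
Step 4: (\h.((\a.a) (((\a.a) (\d.(\e.((d e) e)))) h)))
Step 5: (\h.(((\a.a) (\d.(\e.((d e) e)))) h))
Step 6: (\h.((\d.(\e.((d e) e))) h))
Step 7: (\h.(\e.((h e) e)))

Answer: (\h.(\e.((h e) e)))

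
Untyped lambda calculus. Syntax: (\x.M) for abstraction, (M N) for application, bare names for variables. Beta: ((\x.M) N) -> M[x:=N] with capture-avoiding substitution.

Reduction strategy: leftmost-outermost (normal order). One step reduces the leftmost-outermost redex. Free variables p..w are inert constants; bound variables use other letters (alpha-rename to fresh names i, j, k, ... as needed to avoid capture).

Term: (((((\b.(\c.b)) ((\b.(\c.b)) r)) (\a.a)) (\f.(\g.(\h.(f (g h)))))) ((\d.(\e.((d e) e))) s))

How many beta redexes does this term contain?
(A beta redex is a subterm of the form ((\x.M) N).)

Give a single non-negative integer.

Term: (((((\b.(\c.b)) ((\b.(\c.b)) r)) (\a.a)) (\f.(\g.(\h.(f (g h)))))) ((\d.(\e.((d e) e))) s))
  Redex: ((\b.(\c.b)) ((\b.(\c.b)) r))
  Redex: ((\b.(\c.b)) r)
  Redex: ((\d.(\e.((d e) e))) s)
Total redexes: 3

Answer: 3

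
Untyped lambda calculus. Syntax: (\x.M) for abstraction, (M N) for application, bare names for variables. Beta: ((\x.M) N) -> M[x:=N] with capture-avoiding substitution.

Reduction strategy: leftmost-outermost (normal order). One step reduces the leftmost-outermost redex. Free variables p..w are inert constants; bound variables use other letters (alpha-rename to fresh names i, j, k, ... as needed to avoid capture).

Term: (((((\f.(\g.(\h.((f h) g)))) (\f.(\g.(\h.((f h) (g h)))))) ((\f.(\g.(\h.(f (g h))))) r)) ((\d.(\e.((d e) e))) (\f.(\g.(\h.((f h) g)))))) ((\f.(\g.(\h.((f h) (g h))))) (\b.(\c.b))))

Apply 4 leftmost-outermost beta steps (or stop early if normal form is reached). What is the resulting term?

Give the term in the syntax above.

Step 0: (((((\f.(\g.(\h.((f h) g)))) (\f.(\g.(\h.((f h) (g h)))))) ((\f.(\g.(\h.(f (g h))))) r)) ((\d.(\e.((d e) e))) (\f.(\g.(\h.((f h) g)))))) ((\f.(\g.(\h.((f h) (g h))))) (\b.(\c.b))))
Step 1: ((((\g.(\h.(((\f.(\g.(\h.((f h) (g h))))) h) g))) ((\f.(\g.(\h.(f (g h))))) r)) ((\d.(\e.((d e) e))) (\f.(\g.(\h.((f h) g)))))) ((\f.(\g.(\h.((f h) (g h))))) (\b.(\c.b))))
Step 2: (((\h.(((\f.(\g.(\h.((f h) (g h))))) h) ((\f.(\g.(\h.(f (g h))))) r))) ((\d.(\e.((d e) e))) (\f.(\g.(\h.((f h) g)))))) ((\f.(\g.(\h.((f h) (g h))))) (\b.(\c.b))))
Step 3: ((((\f.(\g.(\h.((f h) (g h))))) ((\d.(\e.((d e) e))) (\f.(\g.(\h.((f h) g)))))) ((\f.(\g.(\h.(f (g h))))) r)) ((\f.(\g.(\h.((f h) (g h))))) (\b.(\c.b))))
Step 4: (((\g.(\h.((((\d.(\e.((d e) e))) (\f.(\g.(\h.((f h) g))))) h) (g h)))) ((\f.(\g.(\h.(f (g h))))) r)) ((\f.(\g.(\h.((f h) (g h))))) (\b.(\c.b))))

Answer: (((\g.(\h.((((\d.(\e.((d e) e))) (\f.(\g.(\h.((f h) g))))) h) (g h)))) ((\f.(\g.(\h.(f (g h))))) r)) ((\f.(\g.(\h.((f h) (g h))))) (\b.(\c.b))))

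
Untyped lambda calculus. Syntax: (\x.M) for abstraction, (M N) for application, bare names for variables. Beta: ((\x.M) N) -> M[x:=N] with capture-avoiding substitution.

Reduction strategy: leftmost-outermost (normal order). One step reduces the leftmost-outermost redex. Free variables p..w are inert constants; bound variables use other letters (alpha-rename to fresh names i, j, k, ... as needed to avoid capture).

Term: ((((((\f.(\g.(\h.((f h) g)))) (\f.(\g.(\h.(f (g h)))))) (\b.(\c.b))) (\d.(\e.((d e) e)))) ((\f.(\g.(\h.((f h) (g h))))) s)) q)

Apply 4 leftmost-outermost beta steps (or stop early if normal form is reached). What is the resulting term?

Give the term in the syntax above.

Step 0: ((((((\f.(\g.(\h.((f h) g)))) (\f.(\g.(\h.(f (g h)))))) (\b.(\c.b))) (\d.(\e.((d e) e)))) ((\f.(\g.(\h.((f h) (g h))))) s)) q)
Step 1: (((((\g.(\h.(((\f.(\g.(\h.(f (g h))))) h) g))) (\b.(\c.b))) (\d.(\e.((d e) e)))) ((\f.(\g.(\h.((f h) (g h))))) s)) q)
Step 2: ((((\h.(((\f.(\g.(\h.(f (g h))))) h) (\b.(\c.b)))) (\d.(\e.((d e) e)))) ((\f.(\g.(\h.((f h) (g h))))) s)) q)
Step 3: (((((\f.(\g.(\h.(f (g h))))) (\d.(\e.((d e) e)))) (\b.(\c.b))) ((\f.(\g.(\h.((f h) (g h))))) s)) q)
Step 4: ((((\g.(\h.((\d.(\e.((d e) e))) (g h)))) (\b.(\c.b))) ((\f.(\g.(\h.((f h) (g h))))) s)) q)

Answer: ((((\g.(\h.((\d.(\e.((d e) e))) (g h)))) (\b.(\c.b))) ((\f.(\g.(\h.((f h) (g h))))) s)) q)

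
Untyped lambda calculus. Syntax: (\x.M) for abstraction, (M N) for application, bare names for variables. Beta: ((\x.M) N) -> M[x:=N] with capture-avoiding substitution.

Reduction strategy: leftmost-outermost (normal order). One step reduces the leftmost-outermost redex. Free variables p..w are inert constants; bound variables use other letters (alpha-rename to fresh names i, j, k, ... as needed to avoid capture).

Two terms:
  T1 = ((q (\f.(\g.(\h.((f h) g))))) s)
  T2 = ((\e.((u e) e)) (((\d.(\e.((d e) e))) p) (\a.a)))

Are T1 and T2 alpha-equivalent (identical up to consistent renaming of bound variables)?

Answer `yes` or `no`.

Term 1: ((q (\f.(\g.(\h.((f h) g))))) s)
Term 2: ((\e.((u e) e)) (((\d.(\e.((d e) e))) p) (\a.a)))
Alpha-equivalence: compare structure up to binder renaming.
Result: False

Answer: no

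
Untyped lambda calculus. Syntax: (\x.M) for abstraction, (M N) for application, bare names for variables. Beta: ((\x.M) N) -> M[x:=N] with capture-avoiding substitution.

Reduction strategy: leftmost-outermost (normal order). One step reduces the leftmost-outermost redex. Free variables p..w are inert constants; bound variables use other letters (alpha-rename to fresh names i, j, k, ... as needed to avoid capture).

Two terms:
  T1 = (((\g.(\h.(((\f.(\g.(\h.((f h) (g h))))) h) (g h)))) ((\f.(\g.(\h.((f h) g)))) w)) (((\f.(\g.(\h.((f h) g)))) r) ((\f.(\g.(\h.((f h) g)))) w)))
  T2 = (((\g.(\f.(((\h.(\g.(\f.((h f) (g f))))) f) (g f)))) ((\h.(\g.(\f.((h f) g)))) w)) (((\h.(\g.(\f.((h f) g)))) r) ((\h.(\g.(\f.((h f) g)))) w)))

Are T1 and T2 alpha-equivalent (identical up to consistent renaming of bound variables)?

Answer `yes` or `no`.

Term 1: (((\g.(\h.(((\f.(\g.(\h.((f h) (g h))))) h) (g h)))) ((\f.(\g.(\h.((f h) g)))) w)) (((\f.(\g.(\h.((f h) g)))) r) ((\f.(\g.(\h.((f h) g)))) w)))
Term 2: (((\g.(\f.(((\h.(\g.(\f.((h f) (g f))))) f) (g f)))) ((\h.(\g.(\f.((h f) g)))) w)) (((\h.(\g.(\f.((h f) g)))) r) ((\h.(\g.(\f.((h f) g)))) w)))
Alpha-equivalence: compare structure up to binder renaming.
Result: True

Answer: yes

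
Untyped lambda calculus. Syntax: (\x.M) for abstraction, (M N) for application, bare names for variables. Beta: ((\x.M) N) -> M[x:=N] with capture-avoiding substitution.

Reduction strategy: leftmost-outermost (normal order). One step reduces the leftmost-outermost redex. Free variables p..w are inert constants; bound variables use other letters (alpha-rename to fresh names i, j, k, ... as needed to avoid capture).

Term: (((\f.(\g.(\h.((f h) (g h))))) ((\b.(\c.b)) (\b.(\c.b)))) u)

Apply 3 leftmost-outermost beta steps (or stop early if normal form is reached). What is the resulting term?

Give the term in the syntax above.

Answer: (\h.(((\c.(\b.(\c.b))) h) (u h)))

Derivation:
Step 0: (((\f.(\g.(\h.((f h) (g h))))) ((\b.(\c.b)) (\b.(\c.b)))) u)
Step 1: ((\g.(\h.((((\b.(\c.b)) (\b.(\c.b))) h) (g h)))) u)
Step 2: (\h.((((\b.(\c.b)) (\b.(\c.b))) h) (u h)))
Step 3: (\h.(((\c.(\b.(\c.b))) h) (u h)))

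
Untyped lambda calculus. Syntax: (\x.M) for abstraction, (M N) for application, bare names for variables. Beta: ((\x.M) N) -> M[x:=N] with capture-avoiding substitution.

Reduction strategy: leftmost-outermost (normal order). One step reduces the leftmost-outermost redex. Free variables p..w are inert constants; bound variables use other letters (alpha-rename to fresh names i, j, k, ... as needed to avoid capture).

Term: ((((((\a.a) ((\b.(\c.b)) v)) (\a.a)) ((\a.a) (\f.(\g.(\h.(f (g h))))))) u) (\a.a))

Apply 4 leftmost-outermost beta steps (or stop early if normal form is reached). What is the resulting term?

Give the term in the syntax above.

Answer: (((v (\f.(\g.(\h.(f (g h)))))) u) (\a.a))

Derivation:
Step 0: ((((((\a.a) ((\b.(\c.b)) v)) (\a.a)) ((\a.a) (\f.(\g.(\h.(f (g h))))))) u) (\a.a))
Step 1: ((((((\b.(\c.b)) v) (\a.a)) ((\a.a) (\f.(\g.(\h.(f (g h))))))) u) (\a.a))
Step 2: (((((\c.v) (\a.a)) ((\a.a) (\f.(\g.(\h.(f (g h))))))) u) (\a.a))
Step 3: (((v ((\a.a) (\f.(\g.(\h.(f (g h))))))) u) (\a.a))
Step 4: (((v (\f.(\g.(\h.(f (g h)))))) u) (\a.a))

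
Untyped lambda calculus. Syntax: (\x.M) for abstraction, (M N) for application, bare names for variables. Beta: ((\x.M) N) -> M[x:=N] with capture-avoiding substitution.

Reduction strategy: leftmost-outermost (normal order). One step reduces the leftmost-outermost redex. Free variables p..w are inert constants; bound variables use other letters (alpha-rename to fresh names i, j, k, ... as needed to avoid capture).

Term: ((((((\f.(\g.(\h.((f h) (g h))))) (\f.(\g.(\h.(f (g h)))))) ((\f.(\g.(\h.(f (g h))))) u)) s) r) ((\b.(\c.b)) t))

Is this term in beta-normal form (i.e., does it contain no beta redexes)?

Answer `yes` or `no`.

Answer: no

Derivation:
Term: ((((((\f.(\g.(\h.((f h) (g h))))) (\f.(\g.(\h.(f (g h)))))) ((\f.(\g.(\h.(f (g h))))) u)) s) r) ((\b.(\c.b)) t))
Found 3 beta redex(es).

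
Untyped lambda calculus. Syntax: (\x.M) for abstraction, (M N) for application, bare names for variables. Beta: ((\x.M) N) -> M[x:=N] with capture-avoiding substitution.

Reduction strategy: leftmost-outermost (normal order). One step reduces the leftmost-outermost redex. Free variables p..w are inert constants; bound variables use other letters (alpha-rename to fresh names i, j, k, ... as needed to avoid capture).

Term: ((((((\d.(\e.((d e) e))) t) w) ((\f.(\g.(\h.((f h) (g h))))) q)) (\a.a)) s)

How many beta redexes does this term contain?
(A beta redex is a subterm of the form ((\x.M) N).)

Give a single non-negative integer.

Answer: 2

Derivation:
Term: ((((((\d.(\e.((d e) e))) t) w) ((\f.(\g.(\h.((f h) (g h))))) q)) (\a.a)) s)
  Redex: ((\d.(\e.((d e) e))) t)
  Redex: ((\f.(\g.(\h.((f h) (g h))))) q)
Total redexes: 2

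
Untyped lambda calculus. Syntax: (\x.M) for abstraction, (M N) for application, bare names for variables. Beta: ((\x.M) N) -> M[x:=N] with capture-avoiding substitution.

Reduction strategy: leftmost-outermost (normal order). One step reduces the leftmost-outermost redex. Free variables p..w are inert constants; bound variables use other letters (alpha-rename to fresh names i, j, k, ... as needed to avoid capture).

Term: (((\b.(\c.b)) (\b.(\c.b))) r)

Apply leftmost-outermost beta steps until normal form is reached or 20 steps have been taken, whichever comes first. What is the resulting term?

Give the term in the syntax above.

Answer: (\b.(\c.b))

Derivation:
Step 0: (((\b.(\c.b)) (\b.(\c.b))) r)
Step 1: ((\c.(\b.(\c.b))) r)
Step 2: (\b.(\c.b))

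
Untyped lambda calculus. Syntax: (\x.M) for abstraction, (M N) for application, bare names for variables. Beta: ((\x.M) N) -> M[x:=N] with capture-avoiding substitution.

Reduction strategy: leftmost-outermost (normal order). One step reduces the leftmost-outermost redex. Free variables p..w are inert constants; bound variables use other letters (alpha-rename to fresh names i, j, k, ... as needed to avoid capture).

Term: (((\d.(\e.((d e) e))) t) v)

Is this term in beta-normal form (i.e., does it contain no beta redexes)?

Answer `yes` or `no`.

Term: (((\d.(\e.((d e) e))) t) v)
Found 1 beta redex(es).

Answer: no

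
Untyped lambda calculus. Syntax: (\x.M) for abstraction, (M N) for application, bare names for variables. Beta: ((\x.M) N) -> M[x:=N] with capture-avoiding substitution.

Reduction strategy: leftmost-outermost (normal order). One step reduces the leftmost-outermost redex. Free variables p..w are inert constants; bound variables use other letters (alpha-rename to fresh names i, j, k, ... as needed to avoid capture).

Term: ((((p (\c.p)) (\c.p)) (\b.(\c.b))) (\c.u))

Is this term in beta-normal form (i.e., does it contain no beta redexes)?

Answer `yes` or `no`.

Answer: yes

Derivation:
Term: ((((p (\c.p)) (\c.p)) (\b.(\c.b))) (\c.u))
No beta redexes found.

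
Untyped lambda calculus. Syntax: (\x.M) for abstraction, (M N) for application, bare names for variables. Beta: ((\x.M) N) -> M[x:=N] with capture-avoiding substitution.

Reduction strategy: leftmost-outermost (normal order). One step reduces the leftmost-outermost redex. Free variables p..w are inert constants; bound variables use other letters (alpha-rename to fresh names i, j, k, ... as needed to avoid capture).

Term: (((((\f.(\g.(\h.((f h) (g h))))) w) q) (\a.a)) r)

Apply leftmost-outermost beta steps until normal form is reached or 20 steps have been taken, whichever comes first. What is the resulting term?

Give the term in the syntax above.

Step 0: (((((\f.(\g.(\h.((f h) (g h))))) w) q) (\a.a)) r)
Step 1: ((((\g.(\h.((w h) (g h)))) q) (\a.a)) r)
Step 2: (((\h.((w h) (q h))) (\a.a)) r)
Step 3: (((w (\a.a)) (q (\a.a))) r)

Answer: (((w (\a.a)) (q (\a.a))) r)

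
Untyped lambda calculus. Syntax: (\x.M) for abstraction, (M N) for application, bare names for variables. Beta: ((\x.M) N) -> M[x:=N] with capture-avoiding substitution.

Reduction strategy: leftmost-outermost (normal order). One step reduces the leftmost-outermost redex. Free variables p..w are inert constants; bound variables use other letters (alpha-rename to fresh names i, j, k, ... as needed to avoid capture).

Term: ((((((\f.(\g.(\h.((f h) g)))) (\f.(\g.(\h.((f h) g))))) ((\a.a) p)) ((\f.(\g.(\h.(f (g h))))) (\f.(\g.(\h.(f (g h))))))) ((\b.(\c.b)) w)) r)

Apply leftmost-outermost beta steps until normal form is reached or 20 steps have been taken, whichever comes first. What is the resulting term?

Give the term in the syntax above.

Answer: (\h.(w (r h)))

Derivation:
Step 0: ((((((\f.(\g.(\h.((f h) g)))) (\f.(\g.(\h.((f h) g))))) ((\a.a) p)) ((\f.(\g.(\h.(f (g h))))) (\f.(\g.(\h.(f (g h))))))) ((\b.(\c.b)) w)) r)
Step 1: (((((\g.(\h.(((\f.(\g.(\h.((f h) g)))) h) g))) ((\a.a) p)) ((\f.(\g.(\h.(f (g h))))) (\f.(\g.(\h.(f (g h))))))) ((\b.(\c.b)) w)) r)
Step 2: ((((\h.(((\f.(\g.(\h.((f h) g)))) h) ((\a.a) p))) ((\f.(\g.(\h.(f (g h))))) (\f.(\g.(\h.(f (g h))))))) ((\b.(\c.b)) w)) r)
Step 3: (((((\f.(\g.(\h.((f h) g)))) ((\f.(\g.(\h.(f (g h))))) (\f.(\g.(\h.(f (g h))))))) ((\a.a) p)) ((\b.(\c.b)) w)) r)
Step 4: ((((\g.(\h.((((\f.(\g.(\h.(f (g h))))) (\f.(\g.(\h.(f (g h)))))) h) g))) ((\a.a) p)) ((\b.(\c.b)) w)) r)
Step 5: (((\h.((((\f.(\g.(\h.(f (g h))))) (\f.(\g.(\h.(f (g h)))))) h) ((\a.a) p))) ((\b.(\c.b)) w)) r)
Step 6: (((((\f.(\g.(\h.(f (g h))))) (\f.(\g.(\h.(f (g h)))))) ((\b.(\c.b)) w)) ((\a.a) p)) r)
Step 7: ((((\g.(\h.((\f.(\g.(\h.(f (g h))))) (g h)))) ((\b.(\c.b)) w)) ((\a.a) p)) r)
Step 8: (((\h.((\f.(\g.(\h.(f (g h))))) (((\b.(\c.b)) w) h))) ((\a.a) p)) r)
Step 9: (((\f.(\g.(\h.(f (g h))))) (((\b.(\c.b)) w) ((\a.a) p))) r)
Step 10: ((\g.(\h.((((\b.(\c.b)) w) ((\a.a) p)) (g h)))) r)
Step 11: (\h.((((\b.(\c.b)) w) ((\a.a) p)) (r h)))
Step 12: (\h.(((\c.w) ((\a.a) p)) (r h)))
Step 13: (\h.(w (r h)))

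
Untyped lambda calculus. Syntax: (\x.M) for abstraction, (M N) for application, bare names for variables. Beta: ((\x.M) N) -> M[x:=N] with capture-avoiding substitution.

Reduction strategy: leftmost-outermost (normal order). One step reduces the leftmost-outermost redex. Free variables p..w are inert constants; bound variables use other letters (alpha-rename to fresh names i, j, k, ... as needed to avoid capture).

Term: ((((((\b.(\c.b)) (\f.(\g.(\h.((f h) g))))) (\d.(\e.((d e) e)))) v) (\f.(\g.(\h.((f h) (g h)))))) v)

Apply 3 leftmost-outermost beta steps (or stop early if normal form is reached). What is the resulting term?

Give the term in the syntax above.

Answer: (((\g.(\h.((v h) g))) (\f.(\g.(\h.((f h) (g h)))))) v)

Derivation:
Step 0: ((((((\b.(\c.b)) (\f.(\g.(\h.((f h) g))))) (\d.(\e.((d e) e)))) v) (\f.(\g.(\h.((f h) (g h)))))) v)
Step 1: (((((\c.(\f.(\g.(\h.((f h) g))))) (\d.(\e.((d e) e)))) v) (\f.(\g.(\h.((f h) (g h)))))) v)
Step 2: ((((\f.(\g.(\h.((f h) g)))) v) (\f.(\g.(\h.((f h) (g h)))))) v)
Step 3: (((\g.(\h.((v h) g))) (\f.(\g.(\h.((f h) (g h)))))) v)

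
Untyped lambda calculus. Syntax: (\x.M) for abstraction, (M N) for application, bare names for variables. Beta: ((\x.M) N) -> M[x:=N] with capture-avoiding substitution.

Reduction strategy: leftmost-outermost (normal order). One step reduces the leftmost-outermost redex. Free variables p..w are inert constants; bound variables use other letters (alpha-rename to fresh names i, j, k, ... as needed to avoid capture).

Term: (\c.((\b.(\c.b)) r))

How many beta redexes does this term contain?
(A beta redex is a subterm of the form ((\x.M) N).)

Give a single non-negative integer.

Term: (\c.((\b.(\c.b)) r))
  Redex: ((\b.(\c.b)) r)
Total redexes: 1

Answer: 1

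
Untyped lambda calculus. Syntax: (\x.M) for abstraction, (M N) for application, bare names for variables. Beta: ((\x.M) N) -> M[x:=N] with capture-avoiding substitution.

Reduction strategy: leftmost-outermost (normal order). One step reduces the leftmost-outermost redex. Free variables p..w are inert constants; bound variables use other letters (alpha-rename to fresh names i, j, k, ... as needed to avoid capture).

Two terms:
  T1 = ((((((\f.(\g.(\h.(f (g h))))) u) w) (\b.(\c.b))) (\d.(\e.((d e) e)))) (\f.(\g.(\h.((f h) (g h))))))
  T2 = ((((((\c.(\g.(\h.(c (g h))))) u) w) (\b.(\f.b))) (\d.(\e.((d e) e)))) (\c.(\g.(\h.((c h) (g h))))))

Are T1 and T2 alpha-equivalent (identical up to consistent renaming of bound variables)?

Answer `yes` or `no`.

Term 1: ((((((\f.(\g.(\h.(f (g h))))) u) w) (\b.(\c.b))) (\d.(\e.((d e) e)))) (\f.(\g.(\h.((f h) (g h))))))
Term 2: ((((((\c.(\g.(\h.(c (g h))))) u) w) (\b.(\f.b))) (\d.(\e.((d e) e)))) (\c.(\g.(\h.((c h) (g h))))))
Alpha-equivalence: compare structure up to binder renaming.
Result: True

Answer: yes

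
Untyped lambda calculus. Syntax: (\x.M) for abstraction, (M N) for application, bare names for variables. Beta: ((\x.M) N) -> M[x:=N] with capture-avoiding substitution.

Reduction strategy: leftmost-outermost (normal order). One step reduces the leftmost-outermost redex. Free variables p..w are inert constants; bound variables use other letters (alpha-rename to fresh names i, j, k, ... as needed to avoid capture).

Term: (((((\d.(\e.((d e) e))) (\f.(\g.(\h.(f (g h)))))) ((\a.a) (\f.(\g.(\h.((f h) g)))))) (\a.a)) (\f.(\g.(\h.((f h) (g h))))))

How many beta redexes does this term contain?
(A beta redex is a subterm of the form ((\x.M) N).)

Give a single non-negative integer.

Answer: 2

Derivation:
Term: (((((\d.(\e.((d e) e))) (\f.(\g.(\h.(f (g h)))))) ((\a.a) (\f.(\g.(\h.((f h) g)))))) (\a.a)) (\f.(\g.(\h.((f h) (g h))))))
  Redex: ((\d.(\e.((d e) e))) (\f.(\g.(\h.(f (g h))))))
  Redex: ((\a.a) (\f.(\g.(\h.((f h) g)))))
Total redexes: 2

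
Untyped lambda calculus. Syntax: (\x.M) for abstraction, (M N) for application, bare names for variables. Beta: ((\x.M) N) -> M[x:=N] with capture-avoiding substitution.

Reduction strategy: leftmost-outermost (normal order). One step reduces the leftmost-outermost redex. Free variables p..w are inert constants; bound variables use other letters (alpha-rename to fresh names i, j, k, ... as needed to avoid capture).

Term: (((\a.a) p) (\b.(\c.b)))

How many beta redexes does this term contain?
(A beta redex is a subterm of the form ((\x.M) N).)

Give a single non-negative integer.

Term: (((\a.a) p) (\b.(\c.b)))
  Redex: ((\a.a) p)
Total redexes: 1

Answer: 1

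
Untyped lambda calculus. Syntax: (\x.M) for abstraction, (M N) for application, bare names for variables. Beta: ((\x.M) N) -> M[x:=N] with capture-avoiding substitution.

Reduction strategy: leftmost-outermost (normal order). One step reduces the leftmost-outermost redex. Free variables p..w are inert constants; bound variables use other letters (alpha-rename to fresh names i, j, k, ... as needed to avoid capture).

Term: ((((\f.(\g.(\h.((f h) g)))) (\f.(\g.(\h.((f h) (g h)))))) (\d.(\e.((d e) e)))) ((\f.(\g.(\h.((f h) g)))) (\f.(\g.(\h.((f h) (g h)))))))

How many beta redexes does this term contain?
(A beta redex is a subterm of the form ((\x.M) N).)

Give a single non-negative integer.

Answer: 2

Derivation:
Term: ((((\f.(\g.(\h.((f h) g)))) (\f.(\g.(\h.((f h) (g h)))))) (\d.(\e.((d e) e)))) ((\f.(\g.(\h.((f h) g)))) (\f.(\g.(\h.((f h) (g h)))))))
  Redex: ((\f.(\g.(\h.((f h) g)))) (\f.(\g.(\h.((f h) (g h))))))
  Redex: ((\f.(\g.(\h.((f h) g)))) (\f.(\g.(\h.((f h) (g h))))))
Total redexes: 2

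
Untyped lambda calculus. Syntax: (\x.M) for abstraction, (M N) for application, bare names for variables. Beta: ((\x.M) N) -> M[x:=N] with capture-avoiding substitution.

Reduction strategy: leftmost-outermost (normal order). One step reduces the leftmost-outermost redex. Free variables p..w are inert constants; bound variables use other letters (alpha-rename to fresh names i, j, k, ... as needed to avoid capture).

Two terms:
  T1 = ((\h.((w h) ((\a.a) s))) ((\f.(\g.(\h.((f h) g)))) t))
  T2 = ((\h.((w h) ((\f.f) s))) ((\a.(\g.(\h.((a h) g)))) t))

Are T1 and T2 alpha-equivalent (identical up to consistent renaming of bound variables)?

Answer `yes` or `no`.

Answer: yes

Derivation:
Term 1: ((\h.((w h) ((\a.a) s))) ((\f.(\g.(\h.((f h) g)))) t))
Term 2: ((\h.((w h) ((\f.f) s))) ((\a.(\g.(\h.((a h) g)))) t))
Alpha-equivalence: compare structure up to binder renaming.
Result: True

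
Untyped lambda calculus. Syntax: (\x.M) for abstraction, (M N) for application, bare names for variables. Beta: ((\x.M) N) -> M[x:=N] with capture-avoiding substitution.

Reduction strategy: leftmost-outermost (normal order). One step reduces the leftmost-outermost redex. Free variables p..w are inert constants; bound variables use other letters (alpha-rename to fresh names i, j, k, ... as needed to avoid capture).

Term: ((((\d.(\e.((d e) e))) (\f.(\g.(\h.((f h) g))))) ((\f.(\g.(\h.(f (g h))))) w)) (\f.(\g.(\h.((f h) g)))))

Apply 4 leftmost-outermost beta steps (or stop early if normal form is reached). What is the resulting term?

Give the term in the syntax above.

Step 0: ((((\d.(\e.((d e) e))) (\f.(\g.(\h.((f h) g))))) ((\f.(\g.(\h.(f (g h))))) w)) (\f.(\g.(\h.((f h) g)))))
Step 1: (((\e.(((\f.(\g.(\h.((f h) g)))) e) e)) ((\f.(\g.(\h.(f (g h))))) w)) (\f.(\g.(\h.((f h) g)))))
Step 2: ((((\f.(\g.(\h.((f h) g)))) ((\f.(\g.(\h.(f (g h))))) w)) ((\f.(\g.(\h.(f (g h))))) w)) (\f.(\g.(\h.((f h) g)))))
Step 3: (((\g.(\h.((((\f.(\g.(\h.(f (g h))))) w) h) g))) ((\f.(\g.(\h.(f (g h))))) w)) (\f.(\g.(\h.((f h) g)))))
Step 4: ((\h.((((\f.(\g.(\h.(f (g h))))) w) h) ((\f.(\g.(\h.(f (g h))))) w))) (\f.(\g.(\h.((f h) g)))))

Answer: ((\h.((((\f.(\g.(\h.(f (g h))))) w) h) ((\f.(\g.(\h.(f (g h))))) w))) (\f.(\g.(\h.((f h) g)))))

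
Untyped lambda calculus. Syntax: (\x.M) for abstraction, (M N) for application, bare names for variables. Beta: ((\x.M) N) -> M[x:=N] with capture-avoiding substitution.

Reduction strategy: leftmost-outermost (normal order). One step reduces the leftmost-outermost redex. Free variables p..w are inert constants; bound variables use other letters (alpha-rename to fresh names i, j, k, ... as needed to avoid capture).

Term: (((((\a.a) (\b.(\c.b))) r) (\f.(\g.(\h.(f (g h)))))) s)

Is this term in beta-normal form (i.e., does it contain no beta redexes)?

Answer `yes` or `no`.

Answer: no

Derivation:
Term: (((((\a.a) (\b.(\c.b))) r) (\f.(\g.(\h.(f (g h)))))) s)
Found 1 beta redex(es).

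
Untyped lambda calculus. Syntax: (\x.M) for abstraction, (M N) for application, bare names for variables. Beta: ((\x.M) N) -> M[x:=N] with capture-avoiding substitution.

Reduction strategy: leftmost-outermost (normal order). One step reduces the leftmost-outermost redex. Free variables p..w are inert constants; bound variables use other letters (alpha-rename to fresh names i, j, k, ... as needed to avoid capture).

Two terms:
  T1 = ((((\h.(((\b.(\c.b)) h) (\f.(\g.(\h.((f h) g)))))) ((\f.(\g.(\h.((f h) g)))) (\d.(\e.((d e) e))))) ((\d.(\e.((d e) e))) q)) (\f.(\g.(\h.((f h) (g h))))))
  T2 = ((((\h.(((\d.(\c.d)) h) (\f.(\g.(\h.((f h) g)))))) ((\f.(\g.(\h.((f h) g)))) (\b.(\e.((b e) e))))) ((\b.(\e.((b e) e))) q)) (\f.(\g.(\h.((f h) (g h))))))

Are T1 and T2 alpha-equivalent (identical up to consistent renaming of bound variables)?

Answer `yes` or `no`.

Answer: yes

Derivation:
Term 1: ((((\h.(((\b.(\c.b)) h) (\f.(\g.(\h.((f h) g)))))) ((\f.(\g.(\h.((f h) g)))) (\d.(\e.((d e) e))))) ((\d.(\e.((d e) e))) q)) (\f.(\g.(\h.((f h) (g h))))))
Term 2: ((((\h.(((\d.(\c.d)) h) (\f.(\g.(\h.((f h) g)))))) ((\f.(\g.(\h.((f h) g)))) (\b.(\e.((b e) e))))) ((\b.(\e.((b e) e))) q)) (\f.(\g.(\h.((f h) (g h))))))
Alpha-equivalence: compare structure up to binder renaming.
Result: True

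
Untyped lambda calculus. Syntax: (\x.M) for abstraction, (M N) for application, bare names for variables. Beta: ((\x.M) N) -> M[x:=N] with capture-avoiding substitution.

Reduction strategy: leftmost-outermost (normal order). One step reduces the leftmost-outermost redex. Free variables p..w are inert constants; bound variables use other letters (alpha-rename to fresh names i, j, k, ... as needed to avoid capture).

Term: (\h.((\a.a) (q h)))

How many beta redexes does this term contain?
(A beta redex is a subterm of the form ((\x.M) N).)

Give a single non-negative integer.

Answer: 1

Derivation:
Term: (\h.((\a.a) (q h)))
  Redex: ((\a.a) (q h))
Total redexes: 1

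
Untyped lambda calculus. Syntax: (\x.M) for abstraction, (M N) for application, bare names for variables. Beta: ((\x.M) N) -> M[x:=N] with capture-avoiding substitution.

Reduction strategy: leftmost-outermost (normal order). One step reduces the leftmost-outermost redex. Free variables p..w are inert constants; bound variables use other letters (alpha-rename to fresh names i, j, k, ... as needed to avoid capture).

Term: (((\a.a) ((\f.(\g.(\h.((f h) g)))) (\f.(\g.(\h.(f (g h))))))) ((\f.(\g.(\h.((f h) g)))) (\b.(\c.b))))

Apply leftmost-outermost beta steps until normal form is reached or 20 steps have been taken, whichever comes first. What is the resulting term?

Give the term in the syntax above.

Step 0: (((\a.a) ((\f.(\g.(\h.((f h) g)))) (\f.(\g.(\h.(f (g h))))))) ((\f.(\g.(\h.((f h) g)))) (\b.(\c.b))))
Step 1: (((\f.(\g.(\h.((f h) g)))) (\f.(\g.(\h.(f (g h)))))) ((\f.(\g.(\h.((f h) g)))) (\b.(\c.b))))
Step 2: ((\g.(\h.(((\f.(\g.(\h.(f (g h))))) h) g))) ((\f.(\g.(\h.((f h) g)))) (\b.(\c.b))))
Step 3: (\h.(((\f.(\g.(\h.(f (g h))))) h) ((\f.(\g.(\h.((f h) g)))) (\b.(\c.b)))))
Step 4: (\h.((\g.(\i.(h (g i)))) ((\f.(\g.(\h.((f h) g)))) (\b.(\c.b)))))
Step 5: (\h.(\i.(h (((\f.(\g.(\h.((f h) g)))) (\b.(\c.b))) i))))
Step 6: (\h.(\i.(h ((\g.(\h.(((\b.(\c.b)) h) g))) i))))
Step 7: (\h.(\i.(h (\h.(((\b.(\c.b)) h) i)))))
Step 8: (\h.(\i.(h (\h.((\c.h) i)))))
Step 9: (\h.(\i.(h (\h.h))))

Answer: (\h.(\i.(h (\h.h))))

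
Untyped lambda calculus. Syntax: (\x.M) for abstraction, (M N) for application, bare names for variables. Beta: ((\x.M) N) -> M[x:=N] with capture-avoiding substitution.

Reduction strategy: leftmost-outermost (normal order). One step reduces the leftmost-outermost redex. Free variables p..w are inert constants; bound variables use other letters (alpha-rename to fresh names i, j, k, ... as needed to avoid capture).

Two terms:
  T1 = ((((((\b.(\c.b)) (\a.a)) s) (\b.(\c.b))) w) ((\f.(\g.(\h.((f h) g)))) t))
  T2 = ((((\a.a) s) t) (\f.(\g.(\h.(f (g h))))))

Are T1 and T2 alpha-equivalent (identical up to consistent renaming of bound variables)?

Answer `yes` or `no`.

Answer: no

Derivation:
Term 1: ((((((\b.(\c.b)) (\a.a)) s) (\b.(\c.b))) w) ((\f.(\g.(\h.((f h) g)))) t))
Term 2: ((((\a.a) s) t) (\f.(\g.(\h.(f (g h))))))
Alpha-equivalence: compare structure up to binder renaming.
Result: False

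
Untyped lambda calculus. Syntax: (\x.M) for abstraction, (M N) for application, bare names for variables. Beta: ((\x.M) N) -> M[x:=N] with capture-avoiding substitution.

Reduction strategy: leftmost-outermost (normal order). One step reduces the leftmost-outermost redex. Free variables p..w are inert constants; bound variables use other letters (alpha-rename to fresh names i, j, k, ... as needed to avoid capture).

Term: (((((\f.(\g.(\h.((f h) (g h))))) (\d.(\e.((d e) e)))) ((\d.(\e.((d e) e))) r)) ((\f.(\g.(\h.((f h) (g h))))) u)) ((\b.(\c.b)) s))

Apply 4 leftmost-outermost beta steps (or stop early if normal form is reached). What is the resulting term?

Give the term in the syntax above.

Answer: (((\e.((((\f.(\g.(\h.((f h) (g h))))) u) e) e)) (((\d.(\e.((d e) e))) r) ((\f.(\g.(\h.((f h) (g h))))) u))) ((\b.(\c.b)) s))

Derivation:
Step 0: (((((\f.(\g.(\h.((f h) (g h))))) (\d.(\e.((d e) e)))) ((\d.(\e.((d e) e))) r)) ((\f.(\g.(\h.((f h) (g h))))) u)) ((\b.(\c.b)) s))
Step 1: ((((\g.(\h.(((\d.(\e.((d e) e))) h) (g h)))) ((\d.(\e.((d e) e))) r)) ((\f.(\g.(\h.((f h) (g h))))) u)) ((\b.(\c.b)) s))
Step 2: (((\h.(((\d.(\e.((d e) e))) h) (((\d.(\e.((d e) e))) r) h))) ((\f.(\g.(\h.((f h) (g h))))) u)) ((\b.(\c.b)) s))
Step 3: ((((\d.(\e.((d e) e))) ((\f.(\g.(\h.((f h) (g h))))) u)) (((\d.(\e.((d e) e))) r) ((\f.(\g.(\h.((f h) (g h))))) u))) ((\b.(\c.b)) s))
Step 4: (((\e.((((\f.(\g.(\h.((f h) (g h))))) u) e) e)) (((\d.(\e.((d e) e))) r) ((\f.(\g.(\h.((f h) (g h))))) u))) ((\b.(\c.b)) s))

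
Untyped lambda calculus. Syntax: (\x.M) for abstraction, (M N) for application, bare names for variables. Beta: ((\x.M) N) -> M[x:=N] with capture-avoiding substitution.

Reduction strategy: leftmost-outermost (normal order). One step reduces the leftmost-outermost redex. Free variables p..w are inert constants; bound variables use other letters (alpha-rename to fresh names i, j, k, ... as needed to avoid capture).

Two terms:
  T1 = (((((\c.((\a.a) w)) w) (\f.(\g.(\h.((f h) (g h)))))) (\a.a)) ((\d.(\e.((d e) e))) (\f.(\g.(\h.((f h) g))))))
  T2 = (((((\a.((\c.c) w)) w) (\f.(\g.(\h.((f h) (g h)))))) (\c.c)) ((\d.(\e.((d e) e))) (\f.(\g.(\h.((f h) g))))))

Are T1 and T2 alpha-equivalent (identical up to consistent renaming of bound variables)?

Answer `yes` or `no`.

Term 1: (((((\c.((\a.a) w)) w) (\f.(\g.(\h.((f h) (g h)))))) (\a.a)) ((\d.(\e.((d e) e))) (\f.(\g.(\h.((f h) g))))))
Term 2: (((((\a.((\c.c) w)) w) (\f.(\g.(\h.((f h) (g h)))))) (\c.c)) ((\d.(\e.((d e) e))) (\f.(\g.(\h.((f h) g))))))
Alpha-equivalence: compare structure up to binder renaming.
Result: True

Answer: yes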